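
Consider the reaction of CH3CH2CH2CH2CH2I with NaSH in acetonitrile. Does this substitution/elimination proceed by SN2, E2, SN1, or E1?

Conditions: a primary substrate with a strong nucleophile in the polar aprotic solvent acetonitrile.
These conditions are the textbook signature of the SN2 pathway.
An unhindered substrate with a strong nucleophile in a polar aprotic solvent favours one-step backside displacement.

SN2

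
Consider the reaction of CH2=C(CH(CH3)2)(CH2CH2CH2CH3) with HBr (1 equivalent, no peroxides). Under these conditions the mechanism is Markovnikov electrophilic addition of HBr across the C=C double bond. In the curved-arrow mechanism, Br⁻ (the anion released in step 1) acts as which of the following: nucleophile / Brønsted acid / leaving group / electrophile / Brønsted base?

nucleophile

Step 2: Br⁻ captures the cation: a lone pair on Br⁻ fills the empty p orbital, producing the alkyl halide product.
Br⁻ (the anion released in step 1) donates an electron pair to form a new σ-bond to carbon — it is the nucleophile.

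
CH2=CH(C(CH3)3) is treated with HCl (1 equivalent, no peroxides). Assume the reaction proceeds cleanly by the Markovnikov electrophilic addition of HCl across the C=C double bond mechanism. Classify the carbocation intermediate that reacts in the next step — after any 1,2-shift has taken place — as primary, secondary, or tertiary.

tertiary

Step 1: Electrophilic addition begins with the π(C=C) electrons forming a bond to the proton of HCl. Following Markovnikov's rule, the resulting cation is secondary. The H–Cl bond breaks heterolytically, releasing Cl⁻.
Step 2: A methyl group with its bonding pair migrates from the adjacent tert-butyl carbon to the cationic centre — a 1,2-methyl shift — upgrading the secondary cation to a tertiary one.
The cation rearranges from secondary to tertiary via a 1,2-methyl shift from the adjacent tert-butyl carbon; the tertiary cation is what reacts next.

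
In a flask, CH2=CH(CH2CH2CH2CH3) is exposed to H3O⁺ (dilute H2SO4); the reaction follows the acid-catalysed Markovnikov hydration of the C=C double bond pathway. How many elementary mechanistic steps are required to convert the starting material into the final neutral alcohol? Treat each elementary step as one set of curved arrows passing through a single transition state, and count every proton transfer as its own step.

3

Step 1: The π electrons of the C=C bond attack a proton of H3O⁺; Markovnikov addition places the new C–H on the less-substituted alkene carbon, so the positive charge ends up on the more-substituted carbon — a secondary carbocation. H2O is released.
(No 1,2-shift: no single shift to an adjacent carbon would give a more stable cation.)
Step 2: Water acts as the nucleophile: an oxygen lone pair bonds to the cationic carbon, giving an oxonium-ion intermediate.
Step 3: Proton transfer from the O–H of the oxonium ion to H2O completes the catalytic cycle and yields the alcohol.
Total: 3 elementary steps.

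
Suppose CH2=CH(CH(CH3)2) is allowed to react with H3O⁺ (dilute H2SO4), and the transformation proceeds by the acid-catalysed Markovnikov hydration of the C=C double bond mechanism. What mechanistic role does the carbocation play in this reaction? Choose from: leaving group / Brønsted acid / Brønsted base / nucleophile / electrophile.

electrophile

Step 3: A lone pair on the oxygen of H2O attacks the carbocation, forming a C–O bond and an oxonium ion (a protonated alcohol).
The carbocation accepts an electron pair into an empty or π* orbital — it is the electrophile.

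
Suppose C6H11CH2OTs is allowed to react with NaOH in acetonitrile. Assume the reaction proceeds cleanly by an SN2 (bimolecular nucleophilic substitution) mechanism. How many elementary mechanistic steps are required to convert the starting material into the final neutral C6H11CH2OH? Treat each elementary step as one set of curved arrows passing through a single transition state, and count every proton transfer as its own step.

Step 1: OH⁻ attacks the back face of the α-carbon while TsO⁻ departs with the C–O bonding pair — a single concerted displacement through a pentacoordinate transition state.
Total: 1 elementary step.

1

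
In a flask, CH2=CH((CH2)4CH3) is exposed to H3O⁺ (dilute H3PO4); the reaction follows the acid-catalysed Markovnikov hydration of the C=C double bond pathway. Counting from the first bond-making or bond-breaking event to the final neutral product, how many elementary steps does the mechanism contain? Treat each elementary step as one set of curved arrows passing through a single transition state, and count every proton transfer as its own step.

3

Step 1: The π electrons of the C=C bond attack a proton of H3O⁺; Markovnikov addition places the new C–H on the less-substituted alkene carbon, so the positive charge ends up on the more-substituted carbon — a secondary carbocation. H2O is released.
(No 1,2-shift: no single shift to an adjacent carbon would give a more stable cation.)
Step 2: Nucleophilic capture of the cation by H2O produces the protonated alcohol (an oxonium ion).
Step 3: H2O removes a proton from the oxonium oxygen, regenerating H3O⁺ and giving the neutral alcohol.
Total: 3 elementary steps.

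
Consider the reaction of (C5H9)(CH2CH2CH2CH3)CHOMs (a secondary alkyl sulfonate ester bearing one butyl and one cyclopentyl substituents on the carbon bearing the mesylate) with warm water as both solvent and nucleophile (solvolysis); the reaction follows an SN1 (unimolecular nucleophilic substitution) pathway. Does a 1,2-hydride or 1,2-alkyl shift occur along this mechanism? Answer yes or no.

The first-formed carbocation is secondary.
The adjacent cyclopentyl carbon already bears 2 other carbon substituents and has a hydrogen to migrate; after a 1,2-hydride shift from that carbon the positive charge sits on a tertiary centre.
Tertiary is more stable than secondary, so the shift occurs.

yes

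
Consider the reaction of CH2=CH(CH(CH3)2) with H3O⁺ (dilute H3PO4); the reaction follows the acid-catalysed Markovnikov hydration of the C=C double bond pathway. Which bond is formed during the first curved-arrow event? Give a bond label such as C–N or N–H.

Step 1: Protonation of the alkene by H3O⁺: the π bond acts as the nucleophile and picks up H⁺, giving the more stable (Markovnikov) secondary carbocation. H2O is released.
The bond formed in this step is the C–H bond.

C–H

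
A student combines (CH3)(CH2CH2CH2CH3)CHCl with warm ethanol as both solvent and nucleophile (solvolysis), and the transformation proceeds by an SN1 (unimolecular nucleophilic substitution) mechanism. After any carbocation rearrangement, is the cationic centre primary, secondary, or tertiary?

Step 1: The C–Cl bond breaks with both electrons going to the chloride; Cl⁻ leaves and a secondary carbocation remains.
No single 1,2-shift to an adjacent carbon would give a more-substituted cation, so no rearrangement occurs.

secondary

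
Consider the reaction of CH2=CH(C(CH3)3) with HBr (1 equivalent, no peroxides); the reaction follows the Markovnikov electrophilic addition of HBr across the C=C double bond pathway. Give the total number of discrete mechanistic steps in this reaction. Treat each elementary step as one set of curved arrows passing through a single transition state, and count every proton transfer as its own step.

Step 1: Electrophilic addition begins with the π(C=C) electrons forming a bond to the proton of HBr. Following Markovnikov's rule, the resulting cation is secondary. The H–Br bond breaks heterolytically, releasing Br⁻.
Step 2: A 1,2-methyl shift from the adjacent tert-butyl carbon moves the positive charge from the secondary centre to an adjacent carbon, generating a more stable tertiary carbocation.
Step 3: The Br⁻ anion donates a lone pair to the carbocation, forming the new C–Br σ-bond and giving the neutral alkyl halide.
Total: 3 elementary steps.

3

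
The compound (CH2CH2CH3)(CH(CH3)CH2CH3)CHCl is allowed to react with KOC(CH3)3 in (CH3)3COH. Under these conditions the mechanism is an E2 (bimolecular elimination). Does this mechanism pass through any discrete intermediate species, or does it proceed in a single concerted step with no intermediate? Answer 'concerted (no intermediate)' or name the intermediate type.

The strong base (CH3)3CO⁻ removes a β-hydrogen; in the same concerted event the electrons of the breaking C–H bond form the new π(C=C) bond and the C–Cl σ-bond breaks, expelling Cl⁻. Anti-periplanar geometry; one transition state.
All bond changes occur in one transition state; no discrete intermediate is formed.

concerted (no intermediate)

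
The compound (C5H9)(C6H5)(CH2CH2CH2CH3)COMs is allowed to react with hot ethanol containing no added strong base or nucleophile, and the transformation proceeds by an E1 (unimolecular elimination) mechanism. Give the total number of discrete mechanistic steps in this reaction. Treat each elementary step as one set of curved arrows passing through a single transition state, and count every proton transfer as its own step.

2

Step 1: Rate-determining heterolysis of the C–O bond gives MsO⁻ and a tertiary carbocation.
(No 1,2-shift: no single shift to an adjacent carbon would give a more stable cation.)
Step 2: An ethanol molecule (solvent) deprotonates a β-carbon; as the C–H bond breaks, those electrons form the new alkene π bond.
Total: 2 elementary steps.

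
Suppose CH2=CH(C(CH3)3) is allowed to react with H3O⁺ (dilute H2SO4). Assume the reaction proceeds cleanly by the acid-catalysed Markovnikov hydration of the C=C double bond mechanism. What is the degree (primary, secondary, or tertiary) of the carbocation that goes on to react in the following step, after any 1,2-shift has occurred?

Step 1: The π electrons of the C=C bond attack a proton of H3O⁺; Markovnikov addition places the new C–H on the less-substituted alkene carbon, so the positive charge ends up on the more-substituted carbon — a secondary carbocation. H2O is released.
Step 2: Carbocation rearrangement: a 1,2-methyl shift from the adjacent tert-butyl carbon converts the initially-formed secondary cation into the more stable tertiary cation.
The cation rearranges from secondary to tertiary via a 1,2-methyl shift from the adjacent tert-butyl carbon; the tertiary cation is what reacts next.

tertiary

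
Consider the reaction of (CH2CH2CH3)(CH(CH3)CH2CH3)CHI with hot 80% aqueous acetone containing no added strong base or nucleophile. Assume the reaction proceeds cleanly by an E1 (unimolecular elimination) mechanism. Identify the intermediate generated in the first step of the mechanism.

Step 1: Rate-determining heterolysis of the C–I bond gives I⁻ and a secondary carbocation.
After step 1 the species present is a secondary carbocation.

secondary carbocation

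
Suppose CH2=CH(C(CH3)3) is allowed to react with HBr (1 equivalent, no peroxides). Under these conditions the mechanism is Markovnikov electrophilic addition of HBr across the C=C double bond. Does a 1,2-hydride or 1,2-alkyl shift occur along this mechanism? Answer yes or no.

yes

The first-formed carbocation is secondary.
The adjacent tert-butyl carbon has no hydrogen but bears methyl groups; migration of one methyl with its bonding pair (a 1,2-methyl shift) places the charge on a tertiary centre.
Tertiary is more stable than secondary, so the shift occurs.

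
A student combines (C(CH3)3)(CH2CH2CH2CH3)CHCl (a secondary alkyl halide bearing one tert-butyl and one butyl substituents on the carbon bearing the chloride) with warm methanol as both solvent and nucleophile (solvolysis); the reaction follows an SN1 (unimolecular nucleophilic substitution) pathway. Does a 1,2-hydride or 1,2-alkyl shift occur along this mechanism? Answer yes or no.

yes

The first-formed carbocation is secondary.
The adjacent tert-butyl carbon has no hydrogen but bears methyl groups; migration of one methyl with its bonding pair (a 1,2-methyl shift) places the charge on a tertiary centre.
Tertiary is more stable than secondary, so the shift occurs.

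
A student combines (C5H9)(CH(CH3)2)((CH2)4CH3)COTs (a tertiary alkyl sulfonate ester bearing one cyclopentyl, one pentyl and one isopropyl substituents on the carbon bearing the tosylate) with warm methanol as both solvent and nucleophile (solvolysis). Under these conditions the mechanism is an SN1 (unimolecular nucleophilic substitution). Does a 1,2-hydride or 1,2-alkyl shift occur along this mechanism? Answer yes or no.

The first-formed carbocation is tertiary.
No single 1,2-shift to an adjacent carbon would produce a more-substituted cation than the one already present, so no rearrangement occurs.

no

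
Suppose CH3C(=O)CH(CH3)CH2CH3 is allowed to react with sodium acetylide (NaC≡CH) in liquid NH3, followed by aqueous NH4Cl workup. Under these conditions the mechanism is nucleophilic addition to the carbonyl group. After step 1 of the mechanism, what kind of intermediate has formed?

tetrahedral alkoxide intermediate

Step 1: A lone pair / filled orbital on HC≡C⁻ attacks the electrophilic carbonyl carbon; the π(C=O) electrons shift onto oxygen, producing a tetrahedral alkoxide intermediate.
After step 1 the species present is a tetrahedral alkoxide intermediate.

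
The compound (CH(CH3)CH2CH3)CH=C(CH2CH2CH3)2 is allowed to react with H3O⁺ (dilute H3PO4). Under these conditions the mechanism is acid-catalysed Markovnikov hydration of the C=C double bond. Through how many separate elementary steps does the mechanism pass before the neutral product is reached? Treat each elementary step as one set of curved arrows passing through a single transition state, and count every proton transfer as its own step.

Step 1: Protonation of the alkene by H3O⁺: the π bond acts as the nucleophile and picks up H⁺, giving the more stable (Markovnikov) tertiary carbocation. H2O is released.
(No 1,2-shift: no single shift to an adjacent carbon would give a more stable cation.)
Step 2: Nucleophilic capture of the cation by H2O produces the protonated alcohol (an oxonium ion).
Step 3: Proton transfer from the O–H of the oxonium ion to H2O completes the catalytic cycle and yields the alcohol.
Total: 3 elementary steps.

3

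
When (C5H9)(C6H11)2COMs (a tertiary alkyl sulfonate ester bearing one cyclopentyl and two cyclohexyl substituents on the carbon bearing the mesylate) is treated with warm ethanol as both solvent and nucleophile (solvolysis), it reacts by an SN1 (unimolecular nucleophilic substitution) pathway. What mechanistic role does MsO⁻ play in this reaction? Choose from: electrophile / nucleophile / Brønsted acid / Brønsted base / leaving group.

Step 1: Unassisted departure of MsO⁻ (taking the C–O bonding pair) generates a tertiary carbocation.
MsO⁻ departs with both electrons of the breaking σ-bond — that is the definition of a leaving group.

leaving group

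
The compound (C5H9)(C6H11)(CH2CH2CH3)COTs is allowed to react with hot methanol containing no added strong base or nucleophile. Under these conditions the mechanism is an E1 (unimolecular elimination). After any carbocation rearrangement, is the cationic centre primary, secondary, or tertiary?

tertiary

Step 1: The C–O bond breaks with both electrons going to the tosylate; TsO⁻ leaves and a tertiary carbocation remains.
No single 1,2-shift to an adjacent carbon would give a more-substituted cation, so no rearrangement occurs.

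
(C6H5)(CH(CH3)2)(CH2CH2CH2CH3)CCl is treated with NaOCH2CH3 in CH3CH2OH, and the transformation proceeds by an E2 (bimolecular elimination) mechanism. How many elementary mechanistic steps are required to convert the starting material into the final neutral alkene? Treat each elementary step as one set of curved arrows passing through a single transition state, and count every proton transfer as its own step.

1

Step 1: The strong base CH3CH2O⁻ removes a β-hydrogen; in the same concerted event the electrons of the breaking C–H bond form the new π(C=C) bond and the C–Cl σ-bond breaks, expelling Cl⁻. Anti-periplanar geometry; one transition state.
Total: 1 elementary step.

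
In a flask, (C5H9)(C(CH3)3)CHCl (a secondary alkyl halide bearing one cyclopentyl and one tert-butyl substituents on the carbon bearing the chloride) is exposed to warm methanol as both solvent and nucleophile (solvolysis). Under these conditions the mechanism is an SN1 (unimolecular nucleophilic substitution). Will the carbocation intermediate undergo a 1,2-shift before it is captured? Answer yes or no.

yes

The first-formed carbocation is secondary.
The adjacent cyclopentyl carbon already bears 2 other carbon substituents and has a hydrogen to migrate; after a 1,2-hydride shift from that carbon the positive charge sits on a tertiary centre.
Tertiary is more stable than secondary, so the shift occurs.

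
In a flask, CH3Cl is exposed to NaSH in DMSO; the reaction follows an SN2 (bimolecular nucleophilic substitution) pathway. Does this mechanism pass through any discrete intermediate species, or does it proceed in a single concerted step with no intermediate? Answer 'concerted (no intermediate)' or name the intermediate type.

The hydrosulfide nucleophile donates a lone pair from S to the α-carbon in a backside attack; simultaneously the C–Cl σ-bond breaks and both of its electrons leave with Cl⁻. One concerted step with inversion of configuration.
All bond changes occur in one transition state; no discrete intermediate is formed.

concerted (no intermediate)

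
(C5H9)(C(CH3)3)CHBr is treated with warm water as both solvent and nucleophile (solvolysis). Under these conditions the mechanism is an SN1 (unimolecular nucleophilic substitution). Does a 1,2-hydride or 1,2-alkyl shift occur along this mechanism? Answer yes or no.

The first-formed carbocation is secondary.
The adjacent cyclopentyl carbon already bears 2 other carbon substituents and has a hydrogen to migrate; after a 1,2-hydride shift from that carbon the positive charge sits on a tertiary centre.
Tertiary is more stable than secondary, so the shift occurs.

yes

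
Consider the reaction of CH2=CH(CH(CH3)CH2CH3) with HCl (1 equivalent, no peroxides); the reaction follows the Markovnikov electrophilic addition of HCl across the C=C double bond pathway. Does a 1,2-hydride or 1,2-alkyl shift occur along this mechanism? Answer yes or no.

The first-formed carbocation is secondary.
The adjacent sec-butyl carbon already bears 2 other carbon substituents and has a hydrogen to migrate; after a 1,2-hydride shift from that carbon the positive charge sits on a tertiary centre.
Tertiary is more stable than secondary, so the shift occurs.

yes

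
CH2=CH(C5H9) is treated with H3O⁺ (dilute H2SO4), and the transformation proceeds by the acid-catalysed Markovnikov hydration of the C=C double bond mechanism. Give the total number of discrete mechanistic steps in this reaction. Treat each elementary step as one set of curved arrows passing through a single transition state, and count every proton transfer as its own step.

4

Step 1: Electrophilic addition begins with the π(C=C) electrons forming a bond to the proton of H3O⁺. Following Markovnikov's rule, the resulting cation is secondary. H2O is released.
Step 2: A hydride (H with its bonding pair) migrates from the adjacent cyclopentyl carbon to the cationic centre — a 1,2-hydride shift — upgrading the secondary cation to a tertiary one.
Step 3: Nucleophilic capture of the cation by H2O produces the protonated alcohol (an oxonium ion).
Step 4: Proton transfer from the O–H of the oxonium ion to H2O completes the catalytic cycle and yields the alcohol.
Total: 4 elementary steps.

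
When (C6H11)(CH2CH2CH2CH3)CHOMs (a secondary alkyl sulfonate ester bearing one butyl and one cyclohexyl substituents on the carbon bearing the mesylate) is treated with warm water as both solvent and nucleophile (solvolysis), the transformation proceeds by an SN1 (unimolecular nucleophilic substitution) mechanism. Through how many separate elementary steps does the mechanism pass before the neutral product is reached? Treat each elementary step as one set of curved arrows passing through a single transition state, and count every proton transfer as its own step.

4

Step 1: Unassisted departure of MsO⁻ (taking the C–O bonding pair) generates a secondary carbocation.
Step 2: A hydride (H with its bonding pair) migrates from the adjacent cyclohexyl carbon to the cationic centre — a 1,2-hydride shift — upgrading the secondary cation to a tertiary one.
Step 3: H2O donates an oxygen lone pair into the empty p orbital of the cation, giving a protonated alcohol (an oxonium ion).
Step 4: Deprotonation of the oxonium oxygen by solvent water yields the neutral alcohol.
Total: 4 elementary steps.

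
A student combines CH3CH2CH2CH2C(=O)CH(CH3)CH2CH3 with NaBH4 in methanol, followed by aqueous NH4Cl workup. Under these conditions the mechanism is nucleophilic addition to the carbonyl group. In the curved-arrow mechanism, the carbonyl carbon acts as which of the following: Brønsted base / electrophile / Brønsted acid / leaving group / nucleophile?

electrophile

Step 1: H⁻ (delivered from BH4⁻) attacks the sp² carbonyl carbon; the C=O π bond breaks and the electrons end up as a lone pair on the alkoxide oxygen of the tetrahedral intermediate.
The carbonyl carbon accepts an electron pair into an empty or π* orbital — it is the electrophile.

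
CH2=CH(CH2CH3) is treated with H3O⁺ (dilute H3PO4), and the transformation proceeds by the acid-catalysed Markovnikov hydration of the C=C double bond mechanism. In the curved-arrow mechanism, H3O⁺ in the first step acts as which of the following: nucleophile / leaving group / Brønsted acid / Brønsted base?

Brønsted acid

Step 1: Protonation of the alkene by H3O⁺: the π bond acts as the nucleophile and picks up H⁺, giving the more stable (Markovnikov) secondary carbocation. H2O is released.
H3O⁺ in the first step donates a proton in a proton-transfer step — a Brønsted acid.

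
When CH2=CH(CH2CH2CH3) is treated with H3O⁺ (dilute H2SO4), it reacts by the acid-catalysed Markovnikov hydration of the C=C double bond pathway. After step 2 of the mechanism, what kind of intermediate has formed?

Step 1: Electrophilic addition begins with the π(C=C) electrons forming a bond to the proton of H3O⁺. Following Markovnikov's rule, the resulting cation is secondary. H2O is released.
Step 2: A lone pair on the oxygen of H2O attacks the carbocation, forming a C–O bond and an oxonium ion (a protonated alcohol).
After step 2 the species present is an oxonium ion.

oxonium ion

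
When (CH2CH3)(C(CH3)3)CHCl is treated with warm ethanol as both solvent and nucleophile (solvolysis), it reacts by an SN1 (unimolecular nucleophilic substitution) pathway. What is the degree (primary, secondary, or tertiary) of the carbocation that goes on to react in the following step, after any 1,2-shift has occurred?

tertiary

Step 1: Rate-determining heterolysis of the C–Cl bond gives Cl⁻ and a secondary carbocation.
Step 2: Carbocation rearrangement: a 1,2-methyl shift from the adjacent tert-butyl carbon converts the initially-formed secondary cation into the more stable tertiary cation.
The cation rearranges from secondary to tertiary via a 1,2-methyl shift from the adjacent tert-butyl carbon; the tertiary cation is what reacts next.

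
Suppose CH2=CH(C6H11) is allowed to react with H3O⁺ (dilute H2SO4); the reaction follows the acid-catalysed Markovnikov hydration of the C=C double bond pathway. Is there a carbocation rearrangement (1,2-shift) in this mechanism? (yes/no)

yes

The first-formed carbocation is secondary.
The adjacent cyclohexyl carbon already bears 2 other carbon substituents and has a hydrogen to migrate; after a 1,2-hydride shift from that carbon the positive charge sits on a tertiary centre.
Tertiary is more stable than secondary, so the shift occurs.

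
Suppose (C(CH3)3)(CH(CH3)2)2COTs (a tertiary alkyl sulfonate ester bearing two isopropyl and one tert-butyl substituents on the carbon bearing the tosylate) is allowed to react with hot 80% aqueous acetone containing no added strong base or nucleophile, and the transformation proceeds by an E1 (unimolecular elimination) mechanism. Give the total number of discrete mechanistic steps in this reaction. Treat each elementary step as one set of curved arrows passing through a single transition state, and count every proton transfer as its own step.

Step 1: Ionisation: the C–O σ-bond cleaves heterolytically; both bonding electrons depart with TsO⁻, leaving a tertiary carbocation at the α-carbon.
(No 1,2-shift: no single shift to an adjacent carbon would give a more stable cation.)
Step 2: Loss of a β-proton to a water molecule of the solvent: the C–H bonding pair collapses toward the cationic carbon to form the C=C π bond, yielding the alkene.
Total: 2 elementary steps.

2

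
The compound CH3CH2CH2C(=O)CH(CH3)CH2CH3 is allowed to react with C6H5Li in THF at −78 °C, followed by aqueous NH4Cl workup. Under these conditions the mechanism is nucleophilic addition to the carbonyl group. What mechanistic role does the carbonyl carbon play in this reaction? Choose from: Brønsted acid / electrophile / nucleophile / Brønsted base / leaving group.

Step 1: the carbanion-like carbon of C6H5Li attacks the sp² carbonyl carbon; the C=O π bond breaks and the electrons end up as a lone pair on the alkoxide oxygen of the tetrahedral intermediate.
The carbonyl carbon accepts an electron pair into an empty or π* orbital — it is the electrophile.

electrophile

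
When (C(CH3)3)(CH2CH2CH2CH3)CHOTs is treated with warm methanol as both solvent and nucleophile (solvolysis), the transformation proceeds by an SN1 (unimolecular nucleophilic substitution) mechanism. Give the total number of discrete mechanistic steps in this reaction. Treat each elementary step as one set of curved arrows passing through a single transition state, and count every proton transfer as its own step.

Step 1: The C–O bond breaks with both electrons going to the tosylate; TsO⁻ leaves and a secondary carbocation remains.
Step 2: A methyl group with its bonding pair migrates from the adjacent tert-butyl carbon to the cationic centre — a 1,2-methyl shift — upgrading the secondary cation to a tertiary one.
Step 3: A lone pair on the oxygen of CH3OH attacks the carbocation, forming a new C–O σ-bond and an oxonium ion.
Step 4: A second solvent molecule removes the proton on oxygen, giving the neutral ether product.
Total: 4 elementary steps.

4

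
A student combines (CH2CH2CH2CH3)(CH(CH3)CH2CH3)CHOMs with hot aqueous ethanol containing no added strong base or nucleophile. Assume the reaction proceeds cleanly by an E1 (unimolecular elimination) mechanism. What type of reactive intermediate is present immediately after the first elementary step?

secondary carbocation

Step 1: Ionisation: the C–O σ-bond cleaves heterolytically; both bonding electrons depart with MsO⁻, leaving a secondary carbocation at the α-carbon.
After step 1 the species present is a secondary carbocation.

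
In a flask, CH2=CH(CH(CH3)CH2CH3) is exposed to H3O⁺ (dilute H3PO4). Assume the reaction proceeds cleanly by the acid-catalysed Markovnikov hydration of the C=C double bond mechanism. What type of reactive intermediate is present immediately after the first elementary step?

secondary carbocation

Step 1: The π electrons of the C=C bond attack a proton of H3O⁺; Markovnikov addition places the new C–H on the less-substituted alkene carbon, so the positive charge ends up on the more-substituted carbon — a secondary carbocation. H2O is released.
After step 1 the species present is a secondary carbocation.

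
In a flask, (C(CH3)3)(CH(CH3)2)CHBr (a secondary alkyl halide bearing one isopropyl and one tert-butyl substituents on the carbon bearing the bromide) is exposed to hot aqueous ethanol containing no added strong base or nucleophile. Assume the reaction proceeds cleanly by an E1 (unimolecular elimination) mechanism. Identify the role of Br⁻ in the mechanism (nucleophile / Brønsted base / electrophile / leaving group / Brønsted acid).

Step 1: Ionisation: the C–Br σ-bond cleaves heterolytically; both bonding electrons depart with Br⁻, leaving a secondary carbocation at the α-carbon.
Br⁻ departs with both electrons of the breaking σ-bond — that is the definition of a leaving group.

leaving group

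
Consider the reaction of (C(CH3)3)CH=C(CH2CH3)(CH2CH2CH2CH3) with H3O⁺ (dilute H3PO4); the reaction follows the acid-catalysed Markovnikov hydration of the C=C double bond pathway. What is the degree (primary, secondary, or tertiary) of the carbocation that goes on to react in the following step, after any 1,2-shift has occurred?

tertiary

Step 1: Electrophilic addition begins with the π(C=C) electrons forming a bond to the proton of H3O⁺. Following Markovnikov's rule, the resulting cation is tertiary. H2O is released.
No single 1,2-shift to an adjacent carbon would give a more-substituted cation, so no rearrangement occurs.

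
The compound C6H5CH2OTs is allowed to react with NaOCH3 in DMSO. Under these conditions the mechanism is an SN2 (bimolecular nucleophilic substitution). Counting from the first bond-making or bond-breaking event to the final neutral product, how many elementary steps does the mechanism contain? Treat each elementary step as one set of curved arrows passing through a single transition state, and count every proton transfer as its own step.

Step 1: Backside attack by CH3O⁻ on the carbon bearing the tosylate: the new C–O bond forms as the C–O bond breaks, with Walden inversion at carbon.
Total: 1 elementary step.

1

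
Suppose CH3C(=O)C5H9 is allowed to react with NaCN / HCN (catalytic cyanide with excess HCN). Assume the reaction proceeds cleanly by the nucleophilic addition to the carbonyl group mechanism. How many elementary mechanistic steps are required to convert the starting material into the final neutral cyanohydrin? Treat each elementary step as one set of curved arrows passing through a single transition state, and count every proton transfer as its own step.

2

Step 1: Nucleophilic addition: CN⁻ adds to the carbonyl carbon, pushing the π(C=O) electron pair onto oxygen and giving a tetrahedral alkoxide.
Step 2: The alkoxide is protonated in situ by undissociated HCN, yielding a cyanohydrin; the CN⁻ so formed carries on the cycle.
Total: 2 elementary steps.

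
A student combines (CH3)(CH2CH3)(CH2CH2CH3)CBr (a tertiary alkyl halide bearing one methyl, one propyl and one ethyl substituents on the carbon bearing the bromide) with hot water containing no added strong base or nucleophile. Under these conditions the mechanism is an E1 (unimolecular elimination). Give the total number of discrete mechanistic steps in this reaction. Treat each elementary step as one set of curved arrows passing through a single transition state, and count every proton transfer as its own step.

Step 1: Unassisted departure of Br⁻ (taking the C–Br bonding pair) generates a tertiary carbocation.
(No 1,2-shift: no single shift to an adjacent carbon would give a more stable cation.)
Step 2: A weak base (a water molecule from the solvent) removes a proton from a carbon adjacent to the cationic centre; the electrons of that C–H bond become the new π(C=C) bond, giving the alkene.
Total: 2 elementary steps.

2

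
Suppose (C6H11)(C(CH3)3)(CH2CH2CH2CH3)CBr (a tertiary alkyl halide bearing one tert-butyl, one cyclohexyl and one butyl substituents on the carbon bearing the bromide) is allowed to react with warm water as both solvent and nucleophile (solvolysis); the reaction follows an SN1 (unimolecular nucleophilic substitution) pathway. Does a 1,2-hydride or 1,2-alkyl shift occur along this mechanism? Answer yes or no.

The first-formed carbocation is tertiary.
No single 1,2-shift to an adjacent carbon would produce a more-substituted cation than the one already present, so no rearrangement occurs.

no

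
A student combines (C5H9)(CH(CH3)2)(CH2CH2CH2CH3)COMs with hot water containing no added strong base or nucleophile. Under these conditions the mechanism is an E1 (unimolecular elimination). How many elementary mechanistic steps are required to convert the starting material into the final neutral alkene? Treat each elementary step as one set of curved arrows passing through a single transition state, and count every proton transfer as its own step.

2

Step 1: Rate-determining heterolysis of the C–O bond gives MsO⁻ and a tertiary carbocation.
(No 1,2-shift: no single shift to an adjacent carbon would give a more stable cation.)
Step 2: A water molecule (solvent) deprotonates a β-carbon; as the C–H bond breaks, those electrons form the new alkene π bond.
Total: 2 elementary steps.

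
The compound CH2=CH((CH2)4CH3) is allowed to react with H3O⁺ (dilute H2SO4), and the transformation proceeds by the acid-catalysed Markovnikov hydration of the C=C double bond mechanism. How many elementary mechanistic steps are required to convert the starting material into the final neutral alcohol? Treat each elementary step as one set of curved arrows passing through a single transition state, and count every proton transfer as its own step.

3

Step 1: The π electrons of the C=C bond attack a proton of H3O⁺; Markovnikov addition places the new C–H on the less-substituted alkene carbon, so the positive charge ends up on the more-substituted carbon — a secondary carbocation. H2O is released.
(No 1,2-shift: no single shift to an adjacent carbon would give a more stable cation.)
Step 2: A lone pair on the oxygen of H2O attacks the carbocation, forming a C–O bond and an oxonium ion (a protonated alcohol).
Step 3: H2O removes a proton from the oxonium oxygen, regenerating H3O⁺ and giving the neutral alcohol.
Total: 3 elementary steps.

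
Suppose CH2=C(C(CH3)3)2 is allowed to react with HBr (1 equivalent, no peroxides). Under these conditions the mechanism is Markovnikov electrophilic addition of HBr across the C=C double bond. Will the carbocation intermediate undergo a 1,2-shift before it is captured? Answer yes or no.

The first-formed carbocation is tertiary.
No single 1,2-shift to an adjacent carbon would produce a more-substituted cation than the one already present, so no rearrangement occurs.

no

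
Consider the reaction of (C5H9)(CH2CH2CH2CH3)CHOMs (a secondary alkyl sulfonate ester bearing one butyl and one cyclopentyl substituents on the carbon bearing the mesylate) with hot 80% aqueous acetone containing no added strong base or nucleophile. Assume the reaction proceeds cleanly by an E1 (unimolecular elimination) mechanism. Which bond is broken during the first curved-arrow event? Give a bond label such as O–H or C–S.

C–O

Step 1: Rate-determining heterolysis of the C–O bond gives MsO⁻ and a secondary carbocation.
The bond broken in this step is the C–O bond.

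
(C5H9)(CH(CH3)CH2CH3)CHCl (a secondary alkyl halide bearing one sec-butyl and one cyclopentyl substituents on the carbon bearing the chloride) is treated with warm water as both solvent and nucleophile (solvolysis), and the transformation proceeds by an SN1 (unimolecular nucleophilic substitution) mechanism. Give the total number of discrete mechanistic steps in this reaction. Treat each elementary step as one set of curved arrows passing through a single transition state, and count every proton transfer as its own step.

Step 1: Unassisted departure of Cl⁻ (taking the C–Cl bonding pair) generates a secondary carbocation.
Step 2: A hydride (H with its bonding pair) migrates from the adjacent sec-butyl carbon to the cationic centre — a 1,2-hydride shift — upgrading the secondary cation to a tertiary one.
Step 3: A lone pair on the oxygen of H2O attacks the carbocation, forming a new C–O σ-bond and an oxonium ion.
Step 4: Proton transfer from the O–H of the oxonium ion to a solvent molecule delivers the neutral alcohol.
Total: 4 elementary steps.

4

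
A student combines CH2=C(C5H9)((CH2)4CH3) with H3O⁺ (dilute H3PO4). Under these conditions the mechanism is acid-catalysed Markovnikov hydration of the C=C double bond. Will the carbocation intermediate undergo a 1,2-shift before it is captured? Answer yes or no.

no

The first-formed carbocation is tertiary.
No single 1,2-shift to an adjacent carbon would produce a more-substituted cation than the one already present, so no rearrangement occurs.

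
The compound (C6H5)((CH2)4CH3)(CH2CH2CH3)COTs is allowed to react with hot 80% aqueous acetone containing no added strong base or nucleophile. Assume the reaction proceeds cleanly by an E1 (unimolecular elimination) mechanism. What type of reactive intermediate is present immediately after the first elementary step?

tertiary carbocation

Step 1: Ionisation: the C–O σ-bond cleaves heterolytically; both bonding electrons depart with TsO⁻, leaving a tertiary carbocation at the α-carbon.
After step 1 the species present is a tertiary carbocation.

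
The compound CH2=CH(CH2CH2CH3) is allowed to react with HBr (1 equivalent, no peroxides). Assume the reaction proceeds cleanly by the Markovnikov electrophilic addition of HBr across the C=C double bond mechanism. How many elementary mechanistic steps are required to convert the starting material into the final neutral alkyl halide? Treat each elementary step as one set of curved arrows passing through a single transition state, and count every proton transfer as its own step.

2

Step 1: The π electrons of the C=C bond attack a proton of HBr; Markovnikov addition places the new C–H on the less-substituted alkene carbon, so the positive charge ends up on the more-substituted carbon — a secondary carbocation. The H–Br bond breaks heterolytically, releasing Br⁻.
(No 1,2-shift: no single shift to an adjacent carbon would give a more stable cation.)
Step 2: Br⁻ captures the cation: a lone pair on Br⁻ fills the empty p orbital, producing the alkyl halide product.
Total: 2 elementary steps.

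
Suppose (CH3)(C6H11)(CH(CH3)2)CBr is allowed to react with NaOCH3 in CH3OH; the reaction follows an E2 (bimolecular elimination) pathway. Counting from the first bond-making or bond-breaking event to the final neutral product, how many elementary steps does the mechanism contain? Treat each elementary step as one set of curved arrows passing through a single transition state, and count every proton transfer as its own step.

Step 1: In one step, CH3O⁻ pulls off a β-proton, the C–Br bond cleaves, and a C=C double bond forms between the α- and β-carbons (E2, anti elimination).
Total: 1 elementary step.

1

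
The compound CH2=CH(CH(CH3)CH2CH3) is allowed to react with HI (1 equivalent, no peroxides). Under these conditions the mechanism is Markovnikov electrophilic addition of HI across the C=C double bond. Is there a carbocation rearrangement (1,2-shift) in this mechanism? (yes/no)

The first-formed carbocation is secondary.
The adjacent sec-butyl carbon already bears 2 other carbon substituents and has a hydrogen to migrate; after a 1,2-hydride shift from that carbon the positive charge sits on a tertiary centre.
Tertiary is more stable than secondary, so the shift occurs.

yes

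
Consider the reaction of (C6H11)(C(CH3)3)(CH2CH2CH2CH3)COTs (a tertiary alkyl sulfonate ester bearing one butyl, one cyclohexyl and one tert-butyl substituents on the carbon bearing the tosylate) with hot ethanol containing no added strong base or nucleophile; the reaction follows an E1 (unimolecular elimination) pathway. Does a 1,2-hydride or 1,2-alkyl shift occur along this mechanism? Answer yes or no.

The first-formed carbocation is tertiary.
No single 1,2-shift to an adjacent carbon would produce a more-substituted cation than the one already present, so no rearrangement occurs.

no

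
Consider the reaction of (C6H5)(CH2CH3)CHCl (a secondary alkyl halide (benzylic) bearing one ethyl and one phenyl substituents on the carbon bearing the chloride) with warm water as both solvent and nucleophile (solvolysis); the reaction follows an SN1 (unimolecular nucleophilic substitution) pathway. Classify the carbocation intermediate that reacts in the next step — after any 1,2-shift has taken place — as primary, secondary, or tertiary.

Step 1: The C–Cl bond breaks with both electrons going to the chloride; Cl⁻ leaves and a secondary carbocation remains.
No single 1,2-shift to an adjacent carbon would give a more-substituted cation, so no rearrangement occurs.

secondary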